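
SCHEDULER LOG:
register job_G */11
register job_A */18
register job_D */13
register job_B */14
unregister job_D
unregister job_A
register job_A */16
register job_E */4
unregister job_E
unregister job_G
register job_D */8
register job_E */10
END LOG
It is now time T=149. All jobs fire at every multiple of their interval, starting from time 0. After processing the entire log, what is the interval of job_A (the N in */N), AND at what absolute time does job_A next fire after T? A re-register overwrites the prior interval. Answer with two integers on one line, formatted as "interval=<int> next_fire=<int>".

Op 1: register job_G */11 -> active={job_G:*/11}
Op 2: register job_A */18 -> active={job_A:*/18, job_G:*/11}
Op 3: register job_D */13 -> active={job_A:*/18, job_D:*/13, job_G:*/11}
Op 4: register job_B */14 -> active={job_A:*/18, job_B:*/14, job_D:*/13, job_G:*/11}
Op 5: unregister job_D -> active={job_A:*/18, job_B:*/14, job_G:*/11}
Op 6: unregister job_A -> active={job_B:*/14, job_G:*/11}
Op 7: register job_A */16 -> active={job_A:*/16, job_B:*/14, job_G:*/11}
Op 8: register job_E */4 -> active={job_A:*/16, job_B:*/14, job_E:*/4, job_G:*/11}
Op 9: unregister job_E -> active={job_A:*/16, job_B:*/14, job_G:*/11}
Op 10: unregister job_G -> active={job_A:*/16, job_B:*/14}
Op 11: register job_D */8 -> active={job_A:*/16, job_B:*/14, job_D:*/8}
Op 12: register job_E */10 -> active={job_A:*/16, job_B:*/14, job_D:*/8, job_E:*/10}
Final interval of job_A = 16
Next fire of job_A after T=149: (149//16+1)*16 = 160

Answer: interval=16 next_fire=160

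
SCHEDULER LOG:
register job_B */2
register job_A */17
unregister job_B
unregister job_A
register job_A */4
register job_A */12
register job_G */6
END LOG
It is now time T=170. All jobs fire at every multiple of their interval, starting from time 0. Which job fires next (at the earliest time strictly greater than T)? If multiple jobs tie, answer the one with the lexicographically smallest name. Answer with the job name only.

Answer: job_G

Derivation:
Op 1: register job_B */2 -> active={job_B:*/2}
Op 2: register job_A */17 -> active={job_A:*/17, job_B:*/2}
Op 3: unregister job_B -> active={job_A:*/17}
Op 4: unregister job_A -> active={}
Op 5: register job_A */4 -> active={job_A:*/4}
Op 6: register job_A */12 -> active={job_A:*/12}
Op 7: register job_G */6 -> active={job_A:*/12, job_G:*/6}
  job_A: interval 12, next fire after T=170 is 180
  job_G: interval 6, next fire after T=170 is 174
Earliest = 174, winner (lex tiebreak) = job_G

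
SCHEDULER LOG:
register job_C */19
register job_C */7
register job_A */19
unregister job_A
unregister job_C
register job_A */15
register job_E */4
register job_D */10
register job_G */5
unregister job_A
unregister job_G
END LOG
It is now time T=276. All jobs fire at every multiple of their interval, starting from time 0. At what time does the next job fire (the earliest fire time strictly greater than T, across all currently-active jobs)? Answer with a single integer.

Answer: 280

Derivation:
Op 1: register job_C */19 -> active={job_C:*/19}
Op 2: register job_C */7 -> active={job_C:*/7}
Op 3: register job_A */19 -> active={job_A:*/19, job_C:*/7}
Op 4: unregister job_A -> active={job_C:*/7}
Op 5: unregister job_C -> active={}
Op 6: register job_A */15 -> active={job_A:*/15}
Op 7: register job_E */4 -> active={job_A:*/15, job_E:*/4}
Op 8: register job_D */10 -> active={job_A:*/15, job_D:*/10, job_E:*/4}
Op 9: register job_G */5 -> active={job_A:*/15, job_D:*/10, job_E:*/4, job_G:*/5}
Op 10: unregister job_A -> active={job_D:*/10, job_E:*/4, job_G:*/5}
Op 11: unregister job_G -> active={job_D:*/10, job_E:*/4}
  job_D: interval 10, next fire after T=276 is 280
  job_E: interval 4, next fire after T=276 is 280
Earliest fire time = 280 (job job_D)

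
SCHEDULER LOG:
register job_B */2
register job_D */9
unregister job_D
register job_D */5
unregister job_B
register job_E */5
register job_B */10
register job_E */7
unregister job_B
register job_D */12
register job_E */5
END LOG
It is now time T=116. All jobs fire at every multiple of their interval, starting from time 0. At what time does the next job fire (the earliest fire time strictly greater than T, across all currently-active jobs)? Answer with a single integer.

Op 1: register job_B */2 -> active={job_B:*/2}
Op 2: register job_D */9 -> active={job_B:*/2, job_D:*/9}
Op 3: unregister job_D -> active={job_B:*/2}
Op 4: register job_D */5 -> active={job_B:*/2, job_D:*/5}
Op 5: unregister job_B -> active={job_D:*/5}
Op 6: register job_E */5 -> active={job_D:*/5, job_E:*/5}
Op 7: register job_B */10 -> active={job_B:*/10, job_D:*/5, job_E:*/5}
Op 8: register job_E */7 -> active={job_B:*/10, job_D:*/5, job_E:*/7}
Op 9: unregister job_B -> active={job_D:*/5, job_E:*/7}
Op 10: register job_D */12 -> active={job_D:*/12, job_E:*/7}
Op 11: register job_E */5 -> active={job_D:*/12, job_E:*/5}
  job_D: interval 12, next fire after T=116 is 120
  job_E: interval 5, next fire after T=116 is 120
Earliest fire time = 120 (job job_D)

Answer: 120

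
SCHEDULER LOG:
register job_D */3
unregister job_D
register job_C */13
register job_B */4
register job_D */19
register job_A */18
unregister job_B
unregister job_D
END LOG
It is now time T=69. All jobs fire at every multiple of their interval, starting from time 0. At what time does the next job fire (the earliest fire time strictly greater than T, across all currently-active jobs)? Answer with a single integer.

Answer: 72

Derivation:
Op 1: register job_D */3 -> active={job_D:*/3}
Op 2: unregister job_D -> active={}
Op 3: register job_C */13 -> active={job_C:*/13}
Op 4: register job_B */4 -> active={job_B:*/4, job_C:*/13}
Op 5: register job_D */19 -> active={job_B:*/4, job_C:*/13, job_D:*/19}
Op 6: register job_A */18 -> active={job_A:*/18, job_B:*/4, job_C:*/13, job_D:*/19}
Op 7: unregister job_B -> active={job_A:*/18, job_C:*/13, job_D:*/19}
Op 8: unregister job_D -> active={job_A:*/18, job_C:*/13}
  job_A: interval 18, next fire after T=69 is 72
  job_C: interval 13, next fire after T=69 is 78
Earliest fire time = 72 (job job_A)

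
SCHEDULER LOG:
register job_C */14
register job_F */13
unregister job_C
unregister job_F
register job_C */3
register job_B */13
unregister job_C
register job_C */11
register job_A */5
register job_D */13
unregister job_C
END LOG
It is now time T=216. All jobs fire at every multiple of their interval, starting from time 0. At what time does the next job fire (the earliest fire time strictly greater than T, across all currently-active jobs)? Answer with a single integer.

Answer: 220

Derivation:
Op 1: register job_C */14 -> active={job_C:*/14}
Op 2: register job_F */13 -> active={job_C:*/14, job_F:*/13}
Op 3: unregister job_C -> active={job_F:*/13}
Op 4: unregister job_F -> active={}
Op 5: register job_C */3 -> active={job_C:*/3}
Op 6: register job_B */13 -> active={job_B:*/13, job_C:*/3}
Op 7: unregister job_C -> active={job_B:*/13}
Op 8: register job_C */11 -> active={job_B:*/13, job_C:*/11}
Op 9: register job_A */5 -> active={job_A:*/5, job_B:*/13, job_C:*/11}
Op 10: register job_D */13 -> active={job_A:*/5, job_B:*/13, job_C:*/11, job_D:*/13}
Op 11: unregister job_C -> active={job_A:*/5, job_B:*/13, job_D:*/13}
  job_A: interval 5, next fire after T=216 is 220
  job_B: interval 13, next fire after T=216 is 221
  job_D: interval 13, next fire after T=216 is 221
Earliest fire time = 220 (job job_A)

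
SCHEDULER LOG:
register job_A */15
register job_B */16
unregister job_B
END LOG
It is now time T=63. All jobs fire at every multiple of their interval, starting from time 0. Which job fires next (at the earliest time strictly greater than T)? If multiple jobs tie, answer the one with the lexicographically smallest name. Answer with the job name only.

Answer: job_A

Derivation:
Op 1: register job_A */15 -> active={job_A:*/15}
Op 2: register job_B */16 -> active={job_A:*/15, job_B:*/16}
Op 3: unregister job_B -> active={job_A:*/15}
  job_A: interval 15, next fire after T=63 is 75
Earliest = 75, winner (lex tiebreak) = job_A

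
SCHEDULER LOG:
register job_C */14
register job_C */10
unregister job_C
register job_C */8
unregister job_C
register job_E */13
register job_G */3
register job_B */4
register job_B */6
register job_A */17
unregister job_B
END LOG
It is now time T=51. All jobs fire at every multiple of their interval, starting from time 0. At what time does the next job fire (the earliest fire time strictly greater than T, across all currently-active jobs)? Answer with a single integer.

Op 1: register job_C */14 -> active={job_C:*/14}
Op 2: register job_C */10 -> active={job_C:*/10}
Op 3: unregister job_C -> active={}
Op 4: register job_C */8 -> active={job_C:*/8}
Op 5: unregister job_C -> active={}
Op 6: register job_E */13 -> active={job_E:*/13}
Op 7: register job_G */3 -> active={job_E:*/13, job_G:*/3}
Op 8: register job_B */4 -> active={job_B:*/4, job_E:*/13, job_G:*/3}
Op 9: register job_B */6 -> active={job_B:*/6, job_E:*/13, job_G:*/3}
Op 10: register job_A */17 -> active={job_A:*/17, job_B:*/6, job_E:*/13, job_G:*/3}
Op 11: unregister job_B -> active={job_A:*/17, job_E:*/13, job_G:*/3}
  job_A: interval 17, next fire after T=51 is 68
  job_E: interval 13, next fire after T=51 is 52
  job_G: interval 3, next fire after T=51 is 54
Earliest fire time = 52 (job job_E)

Answer: 52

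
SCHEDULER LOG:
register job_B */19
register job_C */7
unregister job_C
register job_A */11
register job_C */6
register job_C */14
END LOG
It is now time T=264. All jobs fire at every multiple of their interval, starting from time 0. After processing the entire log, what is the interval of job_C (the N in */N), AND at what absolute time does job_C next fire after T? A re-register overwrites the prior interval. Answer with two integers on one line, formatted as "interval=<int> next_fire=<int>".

Op 1: register job_B */19 -> active={job_B:*/19}
Op 2: register job_C */7 -> active={job_B:*/19, job_C:*/7}
Op 3: unregister job_C -> active={job_B:*/19}
Op 4: register job_A */11 -> active={job_A:*/11, job_B:*/19}
Op 5: register job_C */6 -> active={job_A:*/11, job_B:*/19, job_C:*/6}
Op 6: register job_C */14 -> active={job_A:*/11, job_B:*/19, job_C:*/14}
Final interval of job_C = 14
Next fire of job_C after T=264: (264//14+1)*14 = 266

Answer: interval=14 next_fire=266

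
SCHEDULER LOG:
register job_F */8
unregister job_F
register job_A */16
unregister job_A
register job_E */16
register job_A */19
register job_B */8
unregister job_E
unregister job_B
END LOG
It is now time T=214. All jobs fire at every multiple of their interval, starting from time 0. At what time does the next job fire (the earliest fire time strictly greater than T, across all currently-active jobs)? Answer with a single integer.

Op 1: register job_F */8 -> active={job_F:*/8}
Op 2: unregister job_F -> active={}
Op 3: register job_A */16 -> active={job_A:*/16}
Op 4: unregister job_A -> active={}
Op 5: register job_E */16 -> active={job_E:*/16}
Op 6: register job_A */19 -> active={job_A:*/19, job_E:*/16}
Op 7: register job_B */8 -> active={job_A:*/19, job_B:*/8, job_E:*/16}
Op 8: unregister job_E -> active={job_A:*/19, job_B:*/8}
Op 9: unregister job_B -> active={job_A:*/19}
  job_A: interval 19, next fire after T=214 is 228
Earliest fire time = 228 (job job_A)

Answer: 228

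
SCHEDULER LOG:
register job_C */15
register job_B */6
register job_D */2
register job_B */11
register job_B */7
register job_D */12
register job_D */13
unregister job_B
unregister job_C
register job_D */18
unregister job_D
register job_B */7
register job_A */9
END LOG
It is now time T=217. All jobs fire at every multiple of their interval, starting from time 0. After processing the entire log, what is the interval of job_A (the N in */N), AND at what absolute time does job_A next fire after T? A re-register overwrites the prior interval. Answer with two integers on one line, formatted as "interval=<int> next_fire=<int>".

Answer: interval=9 next_fire=225

Derivation:
Op 1: register job_C */15 -> active={job_C:*/15}
Op 2: register job_B */6 -> active={job_B:*/6, job_C:*/15}
Op 3: register job_D */2 -> active={job_B:*/6, job_C:*/15, job_D:*/2}
Op 4: register job_B */11 -> active={job_B:*/11, job_C:*/15, job_D:*/2}
Op 5: register job_B */7 -> active={job_B:*/7, job_C:*/15, job_D:*/2}
Op 6: register job_D */12 -> active={job_B:*/7, job_C:*/15, job_D:*/12}
Op 7: register job_D */13 -> active={job_B:*/7, job_C:*/15, job_D:*/13}
Op 8: unregister job_B -> active={job_C:*/15, job_D:*/13}
Op 9: unregister job_C -> active={job_D:*/13}
Op 10: register job_D */18 -> active={job_D:*/18}
Op 11: unregister job_D -> active={}
Op 12: register job_B */7 -> active={job_B:*/7}
Op 13: register job_A */9 -> active={job_A:*/9, job_B:*/7}
Final interval of job_A = 9
Next fire of job_A after T=217: (217//9+1)*9 = 225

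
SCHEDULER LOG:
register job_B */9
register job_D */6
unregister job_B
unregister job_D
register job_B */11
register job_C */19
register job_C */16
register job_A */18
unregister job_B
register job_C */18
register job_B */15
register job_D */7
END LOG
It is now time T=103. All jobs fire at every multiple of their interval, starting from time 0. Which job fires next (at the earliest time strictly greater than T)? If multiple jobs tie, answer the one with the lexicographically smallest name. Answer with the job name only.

Answer: job_B

Derivation:
Op 1: register job_B */9 -> active={job_B:*/9}
Op 2: register job_D */6 -> active={job_B:*/9, job_D:*/6}
Op 3: unregister job_B -> active={job_D:*/6}
Op 4: unregister job_D -> active={}
Op 5: register job_B */11 -> active={job_B:*/11}
Op 6: register job_C */19 -> active={job_B:*/11, job_C:*/19}
Op 7: register job_C */16 -> active={job_B:*/11, job_C:*/16}
Op 8: register job_A */18 -> active={job_A:*/18, job_B:*/11, job_C:*/16}
Op 9: unregister job_B -> active={job_A:*/18, job_C:*/16}
Op 10: register job_C */18 -> active={job_A:*/18, job_C:*/18}
Op 11: register job_B */15 -> active={job_A:*/18, job_B:*/15, job_C:*/18}
Op 12: register job_D */7 -> active={job_A:*/18, job_B:*/15, job_C:*/18, job_D:*/7}
  job_A: interval 18, next fire after T=103 is 108
  job_B: interval 15, next fire after T=103 is 105
  job_C: interval 18, next fire after T=103 is 108
  job_D: interval 7, next fire after T=103 is 105
Earliest = 105, winner (lex tiebreak) = job_B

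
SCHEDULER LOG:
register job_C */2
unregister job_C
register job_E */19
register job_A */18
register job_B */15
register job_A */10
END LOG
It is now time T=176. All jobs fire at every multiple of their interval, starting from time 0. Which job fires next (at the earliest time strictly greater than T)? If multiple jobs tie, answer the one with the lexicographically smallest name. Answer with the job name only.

Answer: job_A

Derivation:
Op 1: register job_C */2 -> active={job_C:*/2}
Op 2: unregister job_C -> active={}
Op 3: register job_E */19 -> active={job_E:*/19}
Op 4: register job_A */18 -> active={job_A:*/18, job_E:*/19}
Op 5: register job_B */15 -> active={job_A:*/18, job_B:*/15, job_E:*/19}
Op 6: register job_A */10 -> active={job_A:*/10, job_B:*/15, job_E:*/19}
  job_A: interval 10, next fire after T=176 is 180
  job_B: interval 15, next fire after T=176 is 180
  job_E: interval 19, next fire after T=176 is 190
Earliest = 180, winner (lex tiebreak) = job_A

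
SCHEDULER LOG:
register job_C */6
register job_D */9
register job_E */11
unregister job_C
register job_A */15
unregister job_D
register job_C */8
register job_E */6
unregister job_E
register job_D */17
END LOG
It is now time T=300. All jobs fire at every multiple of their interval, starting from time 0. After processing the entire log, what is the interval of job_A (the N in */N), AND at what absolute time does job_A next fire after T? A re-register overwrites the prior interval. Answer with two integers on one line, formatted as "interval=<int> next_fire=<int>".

Op 1: register job_C */6 -> active={job_C:*/6}
Op 2: register job_D */9 -> active={job_C:*/6, job_D:*/9}
Op 3: register job_E */11 -> active={job_C:*/6, job_D:*/9, job_E:*/11}
Op 4: unregister job_C -> active={job_D:*/9, job_E:*/11}
Op 5: register job_A */15 -> active={job_A:*/15, job_D:*/9, job_E:*/11}
Op 6: unregister job_D -> active={job_A:*/15, job_E:*/11}
Op 7: register job_C */8 -> active={job_A:*/15, job_C:*/8, job_E:*/11}
Op 8: register job_E */6 -> active={job_A:*/15, job_C:*/8, job_E:*/6}
Op 9: unregister job_E -> active={job_A:*/15, job_C:*/8}
Op 10: register job_D */17 -> active={job_A:*/15, job_C:*/8, job_D:*/17}
Final interval of job_A = 15
Next fire of job_A after T=300: (300//15+1)*15 = 315

Answer: interval=15 next_fire=315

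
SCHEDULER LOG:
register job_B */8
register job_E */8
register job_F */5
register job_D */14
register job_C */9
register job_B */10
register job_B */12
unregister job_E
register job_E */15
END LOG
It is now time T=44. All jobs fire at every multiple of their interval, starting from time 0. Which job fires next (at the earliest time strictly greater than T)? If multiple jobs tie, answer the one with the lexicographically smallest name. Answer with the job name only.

Answer: job_C

Derivation:
Op 1: register job_B */8 -> active={job_B:*/8}
Op 2: register job_E */8 -> active={job_B:*/8, job_E:*/8}
Op 3: register job_F */5 -> active={job_B:*/8, job_E:*/8, job_F:*/5}
Op 4: register job_D */14 -> active={job_B:*/8, job_D:*/14, job_E:*/8, job_F:*/5}
Op 5: register job_C */9 -> active={job_B:*/8, job_C:*/9, job_D:*/14, job_E:*/8, job_F:*/5}
Op 6: register job_B */10 -> active={job_B:*/10, job_C:*/9, job_D:*/14, job_E:*/8, job_F:*/5}
Op 7: register job_B */12 -> active={job_B:*/12, job_C:*/9, job_D:*/14, job_E:*/8, job_F:*/5}
Op 8: unregister job_E -> active={job_B:*/12, job_C:*/9, job_D:*/14, job_F:*/5}
Op 9: register job_E */15 -> active={job_B:*/12, job_C:*/9, job_D:*/14, job_E:*/15, job_F:*/5}
  job_B: interval 12, next fire after T=44 is 48
  job_C: interval 9, next fire after T=44 is 45
  job_D: interval 14, next fire after T=44 is 56
  job_E: interval 15, next fire after T=44 is 45
  job_F: interval 5, next fire after T=44 is 45
Earliest = 45, winner (lex tiebreak) = job_C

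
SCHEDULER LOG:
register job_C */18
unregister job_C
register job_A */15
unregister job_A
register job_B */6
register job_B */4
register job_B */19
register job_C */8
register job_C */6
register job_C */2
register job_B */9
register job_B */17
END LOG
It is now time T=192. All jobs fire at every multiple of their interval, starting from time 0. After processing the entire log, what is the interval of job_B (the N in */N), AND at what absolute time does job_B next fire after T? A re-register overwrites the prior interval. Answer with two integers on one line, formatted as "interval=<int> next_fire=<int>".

Op 1: register job_C */18 -> active={job_C:*/18}
Op 2: unregister job_C -> active={}
Op 3: register job_A */15 -> active={job_A:*/15}
Op 4: unregister job_A -> active={}
Op 5: register job_B */6 -> active={job_B:*/6}
Op 6: register job_B */4 -> active={job_B:*/4}
Op 7: register job_B */19 -> active={job_B:*/19}
Op 8: register job_C */8 -> active={job_B:*/19, job_C:*/8}
Op 9: register job_C */6 -> active={job_B:*/19, job_C:*/6}
Op 10: register job_C */2 -> active={job_B:*/19, job_C:*/2}
Op 11: register job_B */9 -> active={job_B:*/9, job_C:*/2}
Op 12: register job_B */17 -> active={job_B:*/17, job_C:*/2}
Final interval of job_B = 17
Next fire of job_B after T=192: (192//17+1)*17 = 204

Answer: interval=17 next_fire=204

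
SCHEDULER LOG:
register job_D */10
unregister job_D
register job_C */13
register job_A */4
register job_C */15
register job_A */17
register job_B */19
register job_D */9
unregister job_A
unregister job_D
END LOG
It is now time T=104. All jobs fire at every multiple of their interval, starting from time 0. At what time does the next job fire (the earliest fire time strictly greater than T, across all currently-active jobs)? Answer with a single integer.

Op 1: register job_D */10 -> active={job_D:*/10}
Op 2: unregister job_D -> active={}
Op 3: register job_C */13 -> active={job_C:*/13}
Op 4: register job_A */4 -> active={job_A:*/4, job_C:*/13}
Op 5: register job_C */15 -> active={job_A:*/4, job_C:*/15}
Op 6: register job_A */17 -> active={job_A:*/17, job_C:*/15}
Op 7: register job_B */19 -> active={job_A:*/17, job_B:*/19, job_C:*/15}
Op 8: register job_D */9 -> active={job_A:*/17, job_B:*/19, job_C:*/15, job_D:*/9}
Op 9: unregister job_A -> active={job_B:*/19, job_C:*/15, job_D:*/9}
Op 10: unregister job_D -> active={job_B:*/19, job_C:*/15}
  job_B: interval 19, next fire after T=104 is 114
  job_C: interval 15, next fire after T=104 is 105
Earliest fire time = 105 (job job_C)

Answer: 105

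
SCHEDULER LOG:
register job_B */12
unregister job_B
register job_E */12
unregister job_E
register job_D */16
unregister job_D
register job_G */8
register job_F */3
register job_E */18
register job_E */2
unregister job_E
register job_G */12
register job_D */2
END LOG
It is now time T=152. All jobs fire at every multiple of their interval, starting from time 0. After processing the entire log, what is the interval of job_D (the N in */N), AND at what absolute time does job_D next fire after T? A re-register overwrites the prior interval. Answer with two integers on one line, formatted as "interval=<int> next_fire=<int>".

Op 1: register job_B */12 -> active={job_B:*/12}
Op 2: unregister job_B -> active={}
Op 3: register job_E */12 -> active={job_E:*/12}
Op 4: unregister job_E -> active={}
Op 5: register job_D */16 -> active={job_D:*/16}
Op 6: unregister job_D -> active={}
Op 7: register job_G */8 -> active={job_G:*/8}
Op 8: register job_F */3 -> active={job_F:*/3, job_G:*/8}
Op 9: register job_E */18 -> active={job_E:*/18, job_F:*/3, job_G:*/8}
Op 10: register job_E */2 -> active={job_E:*/2, job_F:*/3, job_G:*/8}
Op 11: unregister job_E -> active={job_F:*/3, job_G:*/8}
Op 12: register job_G */12 -> active={job_F:*/3, job_G:*/12}
Op 13: register job_D */2 -> active={job_D:*/2, job_F:*/3, job_G:*/12}
Final interval of job_D = 2
Next fire of job_D after T=152: (152//2+1)*2 = 154

Answer: interval=2 next_fire=154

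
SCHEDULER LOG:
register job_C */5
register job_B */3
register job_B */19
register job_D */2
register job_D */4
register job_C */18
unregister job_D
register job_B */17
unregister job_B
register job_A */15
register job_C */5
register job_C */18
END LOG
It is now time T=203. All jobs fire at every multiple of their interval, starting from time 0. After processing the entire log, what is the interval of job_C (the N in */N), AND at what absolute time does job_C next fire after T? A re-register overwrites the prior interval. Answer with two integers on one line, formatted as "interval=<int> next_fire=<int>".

Answer: interval=18 next_fire=216

Derivation:
Op 1: register job_C */5 -> active={job_C:*/5}
Op 2: register job_B */3 -> active={job_B:*/3, job_C:*/5}
Op 3: register job_B */19 -> active={job_B:*/19, job_C:*/5}
Op 4: register job_D */2 -> active={job_B:*/19, job_C:*/5, job_D:*/2}
Op 5: register job_D */4 -> active={job_B:*/19, job_C:*/5, job_D:*/4}
Op 6: register job_C */18 -> active={job_B:*/19, job_C:*/18, job_D:*/4}
Op 7: unregister job_D -> active={job_B:*/19, job_C:*/18}
Op 8: register job_B */17 -> active={job_B:*/17, job_C:*/18}
Op 9: unregister job_B -> active={job_C:*/18}
Op 10: register job_A */15 -> active={job_A:*/15, job_C:*/18}
Op 11: register job_C */5 -> active={job_A:*/15, job_C:*/5}
Op 12: register job_C */18 -> active={job_A:*/15, job_C:*/18}
Final interval of job_C = 18
Next fire of job_C after T=203: (203//18+1)*18 = 216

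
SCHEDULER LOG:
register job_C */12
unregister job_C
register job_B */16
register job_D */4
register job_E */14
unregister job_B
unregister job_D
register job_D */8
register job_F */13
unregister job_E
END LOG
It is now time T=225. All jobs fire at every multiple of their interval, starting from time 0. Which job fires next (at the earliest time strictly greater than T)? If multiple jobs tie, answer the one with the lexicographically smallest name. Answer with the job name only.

Op 1: register job_C */12 -> active={job_C:*/12}
Op 2: unregister job_C -> active={}
Op 3: register job_B */16 -> active={job_B:*/16}
Op 4: register job_D */4 -> active={job_B:*/16, job_D:*/4}
Op 5: register job_E */14 -> active={job_B:*/16, job_D:*/4, job_E:*/14}
Op 6: unregister job_B -> active={job_D:*/4, job_E:*/14}
Op 7: unregister job_D -> active={job_E:*/14}
Op 8: register job_D */8 -> active={job_D:*/8, job_E:*/14}
Op 9: register job_F */13 -> active={job_D:*/8, job_E:*/14, job_F:*/13}
Op 10: unregister job_E -> active={job_D:*/8, job_F:*/13}
  job_D: interval 8, next fire after T=225 is 232
  job_F: interval 13, next fire after T=225 is 234
Earliest = 232, winner (lex tiebreak) = job_D

Answer: job_D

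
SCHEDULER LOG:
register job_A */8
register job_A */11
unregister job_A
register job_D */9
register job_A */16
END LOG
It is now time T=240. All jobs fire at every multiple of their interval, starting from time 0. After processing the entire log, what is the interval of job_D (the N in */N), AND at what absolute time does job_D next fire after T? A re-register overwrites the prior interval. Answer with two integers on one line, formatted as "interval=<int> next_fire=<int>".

Answer: interval=9 next_fire=243

Derivation:
Op 1: register job_A */8 -> active={job_A:*/8}
Op 2: register job_A */11 -> active={job_A:*/11}
Op 3: unregister job_A -> active={}
Op 4: register job_D */9 -> active={job_D:*/9}
Op 5: register job_A */16 -> active={job_A:*/16, job_D:*/9}
Final interval of job_D = 9
Next fire of job_D after T=240: (240//9+1)*9 = 243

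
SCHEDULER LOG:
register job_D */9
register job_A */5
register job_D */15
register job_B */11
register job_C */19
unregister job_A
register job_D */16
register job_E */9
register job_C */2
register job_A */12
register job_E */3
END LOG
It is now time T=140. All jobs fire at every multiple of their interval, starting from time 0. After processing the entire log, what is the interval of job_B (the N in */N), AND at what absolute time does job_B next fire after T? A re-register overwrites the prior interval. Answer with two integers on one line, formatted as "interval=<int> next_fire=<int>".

Answer: interval=11 next_fire=143

Derivation:
Op 1: register job_D */9 -> active={job_D:*/9}
Op 2: register job_A */5 -> active={job_A:*/5, job_D:*/9}
Op 3: register job_D */15 -> active={job_A:*/5, job_D:*/15}
Op 4: register job_B */11 -> active={job_A:*/5, job_B:*/11, job_D:*/15}
Op 5: register job_C */19 -> active={job_A:*/5, job_B:*/11, job_C:*/19, job_D:*/15}
Op 6: unregister job_A -> active={job_B:*/11, job_C:*/19, job_D:*/15}
Op 7: register job_D */16 -> active={job_B:*/11, job_C:*/19, job_D:*/16}
Op 8: register job_E */9 -> active={job_B:*/11, job_C:*/19, job_D:*/16, job_E:*/9}
Op 9: register job_C */2 -> active={job_B:*/11, job_C:*/2, job_D:*/16, job_E:*/9}
Op 10: register job_A */12 -> active={job_A:*/12, job_B:*/11, job_C:*/2, job_D:*/16, job_E:*/9}
Op 11: register job_E */3 -> active={job_A:*/12, job_B:*/11, job_C:*/2, job_D:*/16, job_E:*/3}
Final interval of job_B = 11
Next fire of job_B after T=140: (140//11+1)*11 = 143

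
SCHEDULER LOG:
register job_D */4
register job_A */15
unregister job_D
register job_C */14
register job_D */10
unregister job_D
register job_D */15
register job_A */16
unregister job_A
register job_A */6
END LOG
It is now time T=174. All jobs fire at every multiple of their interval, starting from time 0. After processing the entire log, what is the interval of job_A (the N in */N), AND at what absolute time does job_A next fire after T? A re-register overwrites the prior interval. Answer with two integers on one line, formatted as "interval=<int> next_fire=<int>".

Op 1: register job_D */4 -> active={job_D:*/4}
Op 2: register job_A */15 -> active={job_A:*/15, job_D:*/4}
Op 3: unregister job_D -> active={job_A:*/15}
Op 4: register job_C */14 -> active={job_A:*/15, job_C:*/14}
Op 5: register job_D */10 -> active={job_A:*/15, job_C:*/14, job_D:*/10}
Op 6: unregister job_D -> active={job_A:*/15, job_C:*/14}
Op 7: register job_D */15 -> active={job_A:*/15, job_C:*/14, job_D:*/15}
Op 8: register job_A */16 -> active={job_A:*/16, job_C:*/14, job_D:*/15}
Op 9: unregister job_A -> active={job_C:*/14, job_D:*/15}
Op 10: register job_A */6 -> active={job_A:*/6, job_C:*/14, job_D:*/15}
Final interval of job_A = 6
Next fire of job_A after T=174: (174//6+1)*6 = 180

Answer: interval=6 next_fire=180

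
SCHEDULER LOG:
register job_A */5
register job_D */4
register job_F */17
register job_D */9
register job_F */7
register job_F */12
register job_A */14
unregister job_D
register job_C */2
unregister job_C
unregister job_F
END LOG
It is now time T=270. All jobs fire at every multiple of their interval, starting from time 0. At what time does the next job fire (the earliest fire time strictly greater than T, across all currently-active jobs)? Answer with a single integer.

Answer: 280

Derivation:
Op 1: register job_A */5 -> active={job_A:*/5}
Op 2: register job_D */4 -> active={job_A:*/5, job_D:*/4}
Op 3: register job_F */17 -> active={job_A:*/5, job_D:*/4, job_F:*/17}
Op 4: register job_D */9 -> active={job_A:*/5, job_D:*/9, job_F:*/17}
Op 5: register job_F */7 -> active={job_A:*/5, job_D:*/9, job_F:*/7}
Op 6: register job_F */12 -> active={job_A:*/5, job_D:*/9, job_F:*/12}
Op 7: register job_A */14 -> active={job_A:*/14, job_D:*/9, job_F:*/12}
Op 8: unregister job_D -> active={job_A:*/14, job_F:*/12}
Op 9: register job_C */2 -> active={job_A:*/14, job_C:*/2, job_F:*/12}
Op 10: unregister job_C -> active={job_A:*/14, job_F:*/12}
Op 11: unregister job_F -> active={job_A:*/14}
  job_A: interval 14, next fire after T=270 is 280
Earliest fire time = 280 (job job_A)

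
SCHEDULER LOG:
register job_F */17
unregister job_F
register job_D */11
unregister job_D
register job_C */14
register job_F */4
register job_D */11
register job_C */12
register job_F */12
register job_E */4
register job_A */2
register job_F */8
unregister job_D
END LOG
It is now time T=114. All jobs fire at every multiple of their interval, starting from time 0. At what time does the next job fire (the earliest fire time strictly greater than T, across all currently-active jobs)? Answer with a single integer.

Answer: 116

Derivation:
Op 1: register job_F */17 -> active={job_F:*/17}
Op 2: unregister job_F -> active={}
Op 3: register job_D */11 -> active={job_D:*/11}
Op 4: unregister job_D -> active={}
Op 5: register job_C */14 -> active={job_C:*/14}
Op 6: register job_F */4 -> active={job_C:*/14, job_F:*/4}
Op 7: register job_D */11 -> active={job_C:*/14, job_D:*/11, job_F:*/4}
Op 8: register job_C */12 -> active={job_C:*/12, job_D:*/11, job_F:*/4}
Op 9: register job_F */12 -> active={job_C:*/12, job_D:*/11, job_F:*/12}
Op 10: register job_E */4 -> active={job_C:*/12, job_D:*/11, job_E:*/4, job_F:*/12}
Op 11: register job_A */2 -> active={job_A:*/2, job_C:*/12, job_D:*/11, job_E:*/4, job_F:*/12}
Op 12: register job_F */8 -> active={job_A:*/2, job_C:*/12, job_D:*/11, job_E:*/4, job_F:*/8}
Op 13: unregister job_D -> active={job_A:*/2, job_C:*/12, job_E:*/4, job_F:*/8}
  job_A: interval 2, next fire after T=114 is 116
  job_C: interval 12, next fire after T=114 is 120
  job_E: interval 4, next fire after T=114 is 116
  job_F: interval 8, next fire after T=114 is 120
Earliest fire time = 116 (job job_A)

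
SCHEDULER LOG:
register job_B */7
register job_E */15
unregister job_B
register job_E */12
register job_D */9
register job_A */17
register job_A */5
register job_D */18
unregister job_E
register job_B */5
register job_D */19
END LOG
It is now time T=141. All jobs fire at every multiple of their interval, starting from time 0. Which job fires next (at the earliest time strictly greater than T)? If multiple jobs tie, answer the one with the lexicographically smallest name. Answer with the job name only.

Op 1: register job_B */7 -> active={job_B:*/7}
Op 2: register job_E */15 -> active={job_B:*/7, job_E:*/15}
Op 3: unregister job_B -> active={job_E:*/15}
Op 4: register job_E */12 -> active={job_E:*/12}
Op 5: register job_D */9 -> active={job_D:*/9, job_E:*/12}
Op 6: register job_A */17 -> active={job_A:*/17, job_D:*/9, job_E:*/12}
Op 7: register job_A */5 -> active={job_A:*/5, job_D:*/9, job_E:*/12}
Op 8: register job_D */18 -> active={job_A:*/5, job_D:*/18, job_E:*/12}
Op 9: unregister job_E -> active={job_A:*/5, job_D:*/18}
Op 10: register job_B */5 -> active={job_A:*/5, job_B:*/5, job_D:*/18}
Op 11: register job_D */19 -> active={job_A:*/5, job_B:*/5, job_D:*/19}
  job_A: interval 5, next fire after T=141 is 145
  job_B: interval 5, next fire after T=141 is 145
  job_D: interval 19, next fire after T=141 is 152
Earliest = 145, winner (lex tiebreak) = job_A

Answer: job_A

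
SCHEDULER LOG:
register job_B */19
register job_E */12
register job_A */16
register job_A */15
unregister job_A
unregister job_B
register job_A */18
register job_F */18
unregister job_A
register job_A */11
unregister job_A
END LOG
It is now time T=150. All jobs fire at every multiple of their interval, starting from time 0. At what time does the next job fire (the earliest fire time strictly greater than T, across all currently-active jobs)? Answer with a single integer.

Answer: 156

Derivation:
Op 1: register job_B */19 -> active={job_B:*/19}
Op 2: register job_E */12 -> active={job_B:*/19, job_E:*/12}
Op 3: register job_A */16 -> active={job_A:*/16, job_B:*/19, job_E:*/12}
Op 4: register job_A */15 -> active={job_A:*/15, job_B:*/19, job_E:*/12}
Op 5: unregister job_A -> active={job_B:*/19, job_E:*/12}
Op 6: unregister job_B -> active={job_E:*/12}
Op 7: register job_A */18 -> active={job_A:*/18, job_E:*/12}
Op 8: register job_F */18 -> active={job_A:*/18, job_E:*/12, job_F:*/18}
Op 9: unregister job_A -> active={job_E:*/12, job_F:*/18}
Op 10: register job_A */11 -> active={job_A:*/11, job_E:*/12, job_F:*/18}
Op 11: unregister job_A -> active={job_E:*/12, job_F:*/18}
  job_E: interval 12, next fire after T=150 is 156
  job_F: interval 18, next fire after T=150 is 162
Earliest fire time = 156 (job job_E)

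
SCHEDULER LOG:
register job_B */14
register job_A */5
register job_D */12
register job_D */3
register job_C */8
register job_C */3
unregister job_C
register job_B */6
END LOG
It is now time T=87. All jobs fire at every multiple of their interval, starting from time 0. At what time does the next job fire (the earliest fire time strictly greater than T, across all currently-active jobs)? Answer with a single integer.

Op 1: register job_B */14 -> active={job_B:*/14}
Op 2: register job_A */5 -> active={job_A:*/5, job_B:*/14}
Op 3: register job_D */12 -> active={job_A:*/5, job_B:*/14, job_D:*/12}
Op 4: register job_D */3 -> active={job_A:*/5, job_B:*/14, job_D:*/3}
Op 5: register job_C */8 -> active={job_A:*/5, job_B:*/14, job_C:*/8, job_D:*/3}
Op 6: register job_C */3 -> active={job_A:*/5, job_B:*/14, job_C:*/3, job_D:*/3}
Op 7: unregister job_C -> active={job_A:*/5, job_B:*/14, job_D:*/3}
Op 8: register job_B */6 -> active={job_A:*/5, job_B:*/6, job_D:*/3}
  job_A: interval 5, next fire after T=87 is 90
  job_B: interval 6, next fire after T=87 is 90
  job_D: interval 3, next fire after T=87 is 90
Earliest fire time = 90 (job job_A)

Answer: 90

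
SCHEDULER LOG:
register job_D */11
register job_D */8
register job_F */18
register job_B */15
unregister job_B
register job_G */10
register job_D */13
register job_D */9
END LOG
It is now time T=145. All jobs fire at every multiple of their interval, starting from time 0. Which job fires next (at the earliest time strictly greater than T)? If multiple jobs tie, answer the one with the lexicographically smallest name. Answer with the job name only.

Answer: job_G

Derivation:
Op 1: register job_D */11 -> active={job_D:*/11}
Op 2: register job_D */8 -> active={job_D:*/8}
Op 3: register job_F */18 -> active={job_D:*/8, job_F:*/18}
Op 4: register job_B */15 -> active={job_B:*/15, job_D:*/8, job_F:*/18}
Op 5: unregister job_B -> active={job_D:*/8, job_F:*/18}
Op 6: register job_G */10 -> active={job_D:*/8, job_F:*/18, job_G:*/10}
Op 7: register job_D */13 -> active={job_D:*/13, job_F:*/18, job_G:*/10}
Op 8: register job_D */9 -> active={job_D:*/9, job_F:*/18, job_G:*/10}
  job_D: interval 9, next fire after T=145 is 153
  job_F: interval 18, next fire after T=145 is 162
  job_G: interval 10, next fire after T=145 is 150
Earliest = 150, winner (lex tiebreak) = job_G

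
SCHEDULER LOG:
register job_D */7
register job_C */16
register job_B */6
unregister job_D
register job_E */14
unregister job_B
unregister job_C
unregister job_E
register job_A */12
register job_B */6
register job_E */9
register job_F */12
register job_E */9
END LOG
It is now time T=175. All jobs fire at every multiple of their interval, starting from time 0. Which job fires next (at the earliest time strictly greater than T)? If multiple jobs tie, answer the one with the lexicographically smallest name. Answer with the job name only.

Op 1: register job_D */7 -> active={job_D:*/7}
Op 2: register job_C */16 -> active={job_C:*/16, job_D:*/7}
Op 3: register job_B */6 -> active={job_B:*/6, job_C:*/16, job_D:*/7}
Op 4: unregister job_D -> active={job_B:*/6, job_C:*/16}
Op 5: register job_E */14 -> active={job_B:*/6, job_C:*/16, job_E:*/14}
Op 6: unregister job_B -> active={job_C:*/16, job_E:*/14}
Op 7: unregister job_C -> active={job_E:*/14}
Op 8: unregister job_E -> active={}
Op 9: register job_A */12 -> active={job_A:*/12}
Op 10: register job_B */6 -> active={job_A:*/12, job_B:*/6}
Op 11: register job_E */9 -> active={job_A:*/12, job_B:*/6, job_E:*/9}
Op 12: register job_F */12 -> active={job_A:*/12, job_B:*/6, job_E:*/9, job_F:*/12}
Op 13: register job_E */9 -> active={job_A:*/12, job_B:*/6, job_E:*/9, job_F:*/12}
  job_A: interval 12, next fire after T=175 is 180
  job_B: interval 6, next fire after T=175 is 180
  job_E: interval 9, next fire after T=175 is 180
  job_F: interval 12, next fire after T=175 is 180
Earliest = 180, winner (lex tiebreak) = job_A

Answer: job_A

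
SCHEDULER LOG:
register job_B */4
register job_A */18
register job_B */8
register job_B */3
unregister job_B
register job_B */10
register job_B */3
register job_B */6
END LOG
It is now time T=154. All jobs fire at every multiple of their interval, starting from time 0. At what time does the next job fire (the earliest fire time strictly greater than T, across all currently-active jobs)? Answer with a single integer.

Answer: 156

Derivation:
Op 1: register job_B */4 -> active={job_B:*/4}
Op 2: register job_A */18 -> active={job_A:*/18, job_B:*/4}
Op 3: register job_B */8 -> active={job_A:*/18, job_B:*/8}
Op 4: register job_B */3 -> active={job_A:*/18, job_B:*/3}
Op 5: unregister job_B -> active={job_A:*/18}
Op 6: register job_B */10 -> active={job_A:*/18, job_B:*/10}
Op 7: register job_B */3 -> active={job_A:*/18, job_B:*/3}
Op 8: register job_B */6 -> active={job_A:*/18, job_B:*/6}
  job_A: interval 18, next fire after T=154 is 162
  job_B: interval 6, next fire after T=154 is 156
Earliest fire time = 156 (job job_B)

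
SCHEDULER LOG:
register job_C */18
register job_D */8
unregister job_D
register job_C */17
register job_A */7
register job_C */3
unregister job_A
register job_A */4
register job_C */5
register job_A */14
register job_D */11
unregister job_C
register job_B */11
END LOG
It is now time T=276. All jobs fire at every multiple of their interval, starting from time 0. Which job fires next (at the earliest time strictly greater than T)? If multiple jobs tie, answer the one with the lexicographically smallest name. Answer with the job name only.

Answer: job_A

Derivation:
Op 1: register job_C */18 -> active={job_C:*/18}
Op 2: register job_D */8 -> active={job_C:*/18, job_D:*/8}
Op 3: unregister job_D -> active={job_C:*/18}
Op 4: register job_C */17 -> active={job_C:*/17}
Op 5: register job_A */7 -> active={job_A:*/7, job_C:*/17}
Op 6: register job_C */3 -> active={job_A:*/7, job_C:*/3}
Op 7: unregister job_A -> active={job_C:*/3}
Op 8: register job_A */4 -> active={job_A:*/4, job_C:*/3}
Op 9: register job_C */5 -> active={job_A:*/4, job_C:*/5}
Op 10: register job_A */14 -> active={job_A:*/14, job_C:*/5}
Op 11: register job_D */11 -> active={job_A:*/14, job_C:*/5, job_D:*/11}
Op 12: unregister job_C -> active={job_A:*/14, job_D:*/11}
Op 13: register job_B */11 -> active={job_A:*/14, job_B:*/11, job_D:*/11}
  job_A: interval 14, next fire after T=276 is 280
  job_B: interval 11, next fire after T=276 is 286
  job_D: interval 11, next fire after T=276 is 286
Earliest = 280, winner (lex tiebreak) = job_A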